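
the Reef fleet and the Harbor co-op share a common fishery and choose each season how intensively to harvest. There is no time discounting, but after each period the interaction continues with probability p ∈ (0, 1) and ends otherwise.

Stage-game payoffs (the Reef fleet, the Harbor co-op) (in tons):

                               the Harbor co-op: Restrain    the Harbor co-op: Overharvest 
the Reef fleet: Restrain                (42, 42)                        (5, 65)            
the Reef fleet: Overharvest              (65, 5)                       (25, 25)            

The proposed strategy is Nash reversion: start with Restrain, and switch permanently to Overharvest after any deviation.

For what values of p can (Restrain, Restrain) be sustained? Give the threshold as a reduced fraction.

With no time discounting, the continuation probability p plays the role of the discount factor.
Grim-trigger IC: 42/(1−p) ≥ 65 + 25p/(1−p) ⇒ p ≥ (65−42)/(65−25) = 23/40.

23/40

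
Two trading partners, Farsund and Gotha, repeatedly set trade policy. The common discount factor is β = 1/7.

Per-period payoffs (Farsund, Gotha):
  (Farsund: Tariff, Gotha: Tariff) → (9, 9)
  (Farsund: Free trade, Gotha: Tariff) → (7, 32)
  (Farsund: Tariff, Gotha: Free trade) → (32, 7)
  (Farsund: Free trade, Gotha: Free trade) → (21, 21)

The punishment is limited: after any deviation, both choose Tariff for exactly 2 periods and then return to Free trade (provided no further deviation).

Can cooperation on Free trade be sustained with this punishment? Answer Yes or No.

No

Comparing payoff streams over the 3 periods until play realigns: cooperate → 21(1+β+…+β^2); deviate → 32 + 9(β+…+β^2).
Cooperation is sustained iff (21−9)(β+…+β^2) ≥ 32−21.
β+…+β^2 = 1/7·(1−(1/7)^2)/(1−1/7) = 0.1633, and (32−21)/(21−9) = 0.9167.
0.1633 < 0.9167, so cooperation is not sustainable.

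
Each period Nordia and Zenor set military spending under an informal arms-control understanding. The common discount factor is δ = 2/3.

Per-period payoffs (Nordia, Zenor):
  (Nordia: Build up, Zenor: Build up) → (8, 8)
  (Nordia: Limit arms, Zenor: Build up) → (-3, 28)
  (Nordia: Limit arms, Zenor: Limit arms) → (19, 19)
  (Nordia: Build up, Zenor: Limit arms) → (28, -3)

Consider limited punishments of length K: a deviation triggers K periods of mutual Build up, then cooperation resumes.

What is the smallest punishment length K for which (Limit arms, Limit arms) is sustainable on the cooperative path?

IC: δ(1−δ^K)/(1−δ) ≥ (28−19)/(19−8) = 9/11.
With δ = 2/3: need 1 − δ^K ≥ 9/11·(1−2/3)/(2/3), i.e. δ^K ≤ 0.5909.
Since (2/3)^1 = 0.6667 and (2/3)^2 = 0.4444, the smallest such K is 2.

2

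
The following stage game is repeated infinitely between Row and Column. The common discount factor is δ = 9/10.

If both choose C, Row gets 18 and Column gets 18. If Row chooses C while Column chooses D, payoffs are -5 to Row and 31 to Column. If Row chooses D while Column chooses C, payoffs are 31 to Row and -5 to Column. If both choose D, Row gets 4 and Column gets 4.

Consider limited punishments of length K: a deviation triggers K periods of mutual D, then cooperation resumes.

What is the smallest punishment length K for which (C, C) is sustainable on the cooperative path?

2

Need Σ_{k=1}^{K} δ^k ≥ (31−18)/(18−4) = 0.9286 at δ = 9/10.
At K = 1 the sum is 0.9000 < 0.9286; at K = 2 it is 1.7100 ≥ 0.9286.
So the minimum punishment length is K = 2.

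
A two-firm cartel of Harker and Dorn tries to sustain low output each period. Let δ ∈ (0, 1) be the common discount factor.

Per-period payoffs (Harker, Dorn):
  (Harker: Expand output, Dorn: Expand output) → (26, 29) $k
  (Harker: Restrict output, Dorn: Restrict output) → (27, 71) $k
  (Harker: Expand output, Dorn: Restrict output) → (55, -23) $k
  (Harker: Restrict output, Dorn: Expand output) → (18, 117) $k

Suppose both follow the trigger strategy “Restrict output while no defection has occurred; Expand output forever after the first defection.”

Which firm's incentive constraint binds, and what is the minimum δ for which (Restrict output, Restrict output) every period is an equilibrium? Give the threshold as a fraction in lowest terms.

Harker; δ ≥ 28/29

Harker's threshold: (55−27)/(55−26) = 28/29.
Dorn's threshold: (117−71)/(117−29) = 23/44.
28/29 > 23/44, so Harker binds and δ* = 28/29.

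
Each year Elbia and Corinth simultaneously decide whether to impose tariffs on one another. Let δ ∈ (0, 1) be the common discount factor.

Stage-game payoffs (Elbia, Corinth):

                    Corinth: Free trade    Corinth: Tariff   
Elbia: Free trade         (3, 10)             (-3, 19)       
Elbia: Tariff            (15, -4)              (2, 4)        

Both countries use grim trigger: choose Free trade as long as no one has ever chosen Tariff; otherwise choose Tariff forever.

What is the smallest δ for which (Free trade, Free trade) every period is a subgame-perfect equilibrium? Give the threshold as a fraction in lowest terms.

12/13

For Elbia: deviation gain 15−3 = 12, per-period punishment loss 3−2 = 1. IC gives δ ≥ 12/13.
For Corinth: gain 9, loss 6 per period, so δ ≥ 9/15 = 3/5.
The tighter constraint is Elbia's, so cooperation needs δ ≥ 12/13.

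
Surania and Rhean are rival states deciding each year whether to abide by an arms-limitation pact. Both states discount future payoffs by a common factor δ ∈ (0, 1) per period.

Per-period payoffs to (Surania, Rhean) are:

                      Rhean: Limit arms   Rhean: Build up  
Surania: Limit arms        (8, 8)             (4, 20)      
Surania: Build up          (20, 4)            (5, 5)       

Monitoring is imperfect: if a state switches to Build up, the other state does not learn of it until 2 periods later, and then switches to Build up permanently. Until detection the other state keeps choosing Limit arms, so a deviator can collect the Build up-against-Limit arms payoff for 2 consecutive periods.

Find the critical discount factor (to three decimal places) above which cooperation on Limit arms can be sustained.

0.894

Deviating for the 2 undetected periods gains 20−8 = 12 per period over cooperation, then loses 8−5 = 3 per period forever once punishment starts.
Gain: 12(1 + δ + … + δ^1); loss: 3·δ^2/(1−δ).
No profitable deviation ⇔ 12(1−δ^2) ≤ 3·δ^2, i.e. δ^2 ≥ 12/(12+3) = 4/5.
Hence δ ≥ (4/5)^(1/2) ≈ 0.894.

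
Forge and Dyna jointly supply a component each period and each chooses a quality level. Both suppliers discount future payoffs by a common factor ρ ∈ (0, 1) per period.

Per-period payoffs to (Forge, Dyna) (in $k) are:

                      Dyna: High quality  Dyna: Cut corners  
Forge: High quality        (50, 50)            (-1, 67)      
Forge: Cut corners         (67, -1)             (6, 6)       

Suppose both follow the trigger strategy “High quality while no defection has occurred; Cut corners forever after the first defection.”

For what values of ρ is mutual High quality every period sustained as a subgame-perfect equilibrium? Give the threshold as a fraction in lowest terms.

17/61

One-period gain from deviating is 67 − 50 = 17. The loss is 50 − 6 = 44 in every subsequent period, with present value 44·ρ/(1−ρ).
Deviation is unprofitable when 44·ρ/(1−ρ) ≥ 17, i.e. ρ/(1−ρ) ≥ 17/44.
Equivalently ρ ≥ 17/(17+44) = 17/61.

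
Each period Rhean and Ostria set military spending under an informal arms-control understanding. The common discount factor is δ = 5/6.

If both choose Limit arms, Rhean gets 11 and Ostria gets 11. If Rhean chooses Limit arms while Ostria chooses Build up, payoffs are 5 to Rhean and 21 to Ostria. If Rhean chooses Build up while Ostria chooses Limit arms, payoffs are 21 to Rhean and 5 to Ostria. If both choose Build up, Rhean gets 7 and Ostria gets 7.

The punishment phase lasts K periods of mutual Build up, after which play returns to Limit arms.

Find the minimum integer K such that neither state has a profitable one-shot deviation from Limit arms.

No profitable deviation requires (11−7)(δ+…+δ^K) ≥ 21−11, i.e. δ+…+δ^K ≥ 5/2 ≈ 2.5000.
With δ = 5/6, the partial sums are K=1: 0.8333, K=2: 1.5278, K=3: 2.1065, K=4: 2.5887.
K = 4 is the first length at which the sum reaches 2.5000.

4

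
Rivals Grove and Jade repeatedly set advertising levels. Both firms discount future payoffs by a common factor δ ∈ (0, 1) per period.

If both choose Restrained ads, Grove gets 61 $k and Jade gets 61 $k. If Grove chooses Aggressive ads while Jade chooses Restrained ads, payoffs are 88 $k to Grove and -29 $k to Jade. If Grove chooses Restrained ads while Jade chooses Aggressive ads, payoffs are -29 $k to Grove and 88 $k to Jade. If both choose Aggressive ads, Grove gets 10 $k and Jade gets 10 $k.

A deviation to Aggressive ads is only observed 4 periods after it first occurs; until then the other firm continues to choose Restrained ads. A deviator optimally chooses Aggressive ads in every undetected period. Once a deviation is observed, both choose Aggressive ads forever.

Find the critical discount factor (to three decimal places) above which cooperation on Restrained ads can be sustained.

The best deviation is to choose Aggressive ads for all 4 undetected periods, earning 88 each, then 10 forever once detected.
Deviation value: 88(1−δ^4)/(1−δ) + 10δ^4/(1−δ); cooperation value: 61/(1−δ).
IC: 61 ≥ 88(1−δ^4) + 10δ^4 = 88 − 78δ^4.
So δ^4 ≥ 27/78 = 9/26, giving δ ≥ (9/26)^(1/4) ≈ 0.767.

0.767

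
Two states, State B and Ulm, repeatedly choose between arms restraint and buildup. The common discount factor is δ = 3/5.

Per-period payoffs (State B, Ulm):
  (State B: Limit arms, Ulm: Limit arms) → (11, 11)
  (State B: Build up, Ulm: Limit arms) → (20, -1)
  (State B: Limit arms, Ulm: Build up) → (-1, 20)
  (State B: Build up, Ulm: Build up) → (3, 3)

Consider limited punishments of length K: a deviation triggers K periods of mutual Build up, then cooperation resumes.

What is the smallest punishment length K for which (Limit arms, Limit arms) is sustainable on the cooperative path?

IC: δ(1−δ^K)/(1−δ) ≥ (20−11)/(11−3) = 9/8.
With δ = 3/5: need 1 − δ^K ≥ 9/8·(1−3/5)/(3/5), i.e. δ^K ≤ 0.2500.
Since (3/5)^2 = 0.3600 and (3/5)^3 = 0.2160, the smallest such K is 3.

3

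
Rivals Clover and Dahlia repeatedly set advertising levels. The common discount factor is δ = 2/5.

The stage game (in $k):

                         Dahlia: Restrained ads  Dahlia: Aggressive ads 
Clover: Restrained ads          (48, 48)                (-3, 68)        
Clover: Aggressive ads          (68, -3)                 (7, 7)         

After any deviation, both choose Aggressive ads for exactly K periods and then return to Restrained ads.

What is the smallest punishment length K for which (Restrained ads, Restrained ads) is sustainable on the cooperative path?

Need Σ_{k=1}^{K} δ^k ≥ (68−48)/(48−7) = 0.4878 at δ = 2/5.
At K = 1 the sum is 0.4000 < 0.4878; at K = 2 it is 0.5600 ≥ 0.4878.
So the minimum punishment length is K = 2.

2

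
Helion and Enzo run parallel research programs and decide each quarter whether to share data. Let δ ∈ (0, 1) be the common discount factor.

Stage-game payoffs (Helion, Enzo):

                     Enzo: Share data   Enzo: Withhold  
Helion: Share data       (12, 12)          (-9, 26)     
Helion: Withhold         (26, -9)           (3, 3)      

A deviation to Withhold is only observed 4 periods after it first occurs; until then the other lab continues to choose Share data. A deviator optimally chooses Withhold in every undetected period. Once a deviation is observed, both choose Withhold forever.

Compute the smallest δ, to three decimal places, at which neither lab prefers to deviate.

A deviator earns 26 for 4 periods, then 3 forever; cooperating earns 12 forever. Multiplying the IC by (1−δ):
12 ≥ 26(1−δ^4) + 3δ^4, so 23·δ^4 ≥ 14 and δ^4 ≥ 14/23.
δ ≥ (14/23)^(1/4) ≈ 0.883.

0.883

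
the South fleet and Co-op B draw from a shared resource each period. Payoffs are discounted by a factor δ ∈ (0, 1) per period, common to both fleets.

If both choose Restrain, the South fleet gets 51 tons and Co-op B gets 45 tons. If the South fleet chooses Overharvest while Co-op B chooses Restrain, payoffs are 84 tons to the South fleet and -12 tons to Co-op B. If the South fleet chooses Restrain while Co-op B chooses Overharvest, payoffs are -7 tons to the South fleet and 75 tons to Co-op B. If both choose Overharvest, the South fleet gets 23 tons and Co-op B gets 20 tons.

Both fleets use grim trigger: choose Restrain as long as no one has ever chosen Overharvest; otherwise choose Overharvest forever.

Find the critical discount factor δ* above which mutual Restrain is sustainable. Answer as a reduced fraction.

6/11

the South fleet's threshold: (84−51)/(84−23) = 33/61.
Co-op B's threshold: (75−45)/(75−20) = 6/11.
33/61 < 6/11, so Co-op B binds and δ* = 6/11.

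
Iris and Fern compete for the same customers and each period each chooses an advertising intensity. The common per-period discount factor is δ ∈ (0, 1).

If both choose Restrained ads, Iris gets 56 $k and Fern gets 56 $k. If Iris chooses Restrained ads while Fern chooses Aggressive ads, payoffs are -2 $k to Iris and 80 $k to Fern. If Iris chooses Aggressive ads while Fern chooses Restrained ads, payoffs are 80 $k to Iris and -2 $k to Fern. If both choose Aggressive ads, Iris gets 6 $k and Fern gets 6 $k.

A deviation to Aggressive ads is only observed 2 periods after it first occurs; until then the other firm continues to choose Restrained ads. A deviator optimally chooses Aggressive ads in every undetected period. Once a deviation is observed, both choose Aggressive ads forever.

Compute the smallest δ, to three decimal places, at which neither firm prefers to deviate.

The best deviation is to choose Aggressive ads for all 2 undetected periods, earning 80 each, then 6 forever once detected.
Deviation value: 80(1−δ^2)/(1−δ) + 6δ^2/(1−δ); cooperation value: 56/(1−δ).
IC: 56 ≥ 80(1−δ^2) + 6δ^2 = 80 − 74δ^2.
So δ^2 ≥ 24/74 = 12/37, giving δ ≥ (12/37)^(1/2) ≈ 0.569.

0.569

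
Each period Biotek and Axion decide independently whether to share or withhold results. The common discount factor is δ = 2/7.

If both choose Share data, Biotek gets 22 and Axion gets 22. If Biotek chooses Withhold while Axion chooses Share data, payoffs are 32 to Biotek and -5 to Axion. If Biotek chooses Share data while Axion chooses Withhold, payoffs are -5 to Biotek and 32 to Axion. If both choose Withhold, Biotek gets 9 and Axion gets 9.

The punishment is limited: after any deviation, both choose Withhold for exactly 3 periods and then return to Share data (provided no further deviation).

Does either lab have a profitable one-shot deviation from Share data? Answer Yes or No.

Yes

A one-shot deviation gives 32 now, then 9 for 3 periods, then back to 22.
Gain from deviating: (32−22) today; loss: (22−9) in each of the next 3 periods.
No-deviation condition: (22−9)(δ+…+δ^3) ≥ 32−22, i.e. δ+…+δ^3 ≥ 10/13.
At δ = 2/7: δ+…+δ^3 = 0.3907 < 0.7692.
So cooperation is not sustainable.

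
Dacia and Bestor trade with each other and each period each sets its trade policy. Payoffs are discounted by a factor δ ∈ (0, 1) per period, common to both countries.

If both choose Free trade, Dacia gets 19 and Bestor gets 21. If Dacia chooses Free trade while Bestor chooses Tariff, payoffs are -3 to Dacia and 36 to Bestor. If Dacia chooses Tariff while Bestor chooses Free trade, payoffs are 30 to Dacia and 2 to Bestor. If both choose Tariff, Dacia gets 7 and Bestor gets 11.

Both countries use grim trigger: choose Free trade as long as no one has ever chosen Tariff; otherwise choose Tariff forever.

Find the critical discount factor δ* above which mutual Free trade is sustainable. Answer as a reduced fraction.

3/5

Dacia: cooperation gives 19 each period; deviation gives 30 once then 7 forever.
  19/(1−δ) ≥ 30 + 7δ/(1−δ) ⇒ δ ≥ 11/23.
Bestor: cooperation gives 21 each period; deviation gives 36 once then 11 forever.
  δ ≥ 15/25 = 3/5.
Both must hold, so the binding constraint is Bestor's: δ ≥ 3/5.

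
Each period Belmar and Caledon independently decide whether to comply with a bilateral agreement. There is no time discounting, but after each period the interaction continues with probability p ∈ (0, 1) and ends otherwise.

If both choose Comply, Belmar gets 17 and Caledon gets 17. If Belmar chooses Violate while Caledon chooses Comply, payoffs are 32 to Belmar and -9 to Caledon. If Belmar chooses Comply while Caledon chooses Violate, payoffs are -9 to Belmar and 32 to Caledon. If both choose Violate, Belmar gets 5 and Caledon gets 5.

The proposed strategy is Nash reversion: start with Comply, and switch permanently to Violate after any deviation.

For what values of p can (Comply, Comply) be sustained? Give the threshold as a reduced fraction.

5/9

Expected cooperation value is 17 + p·17 + p²·17 + … = 17/(1−p); deviation gives 32 + p·5/(1−p).
17 ≥ 32(1−p) + 5p ⇒ 27p ≥ 15 ⇒ p ≥ 15/27 = 5/9.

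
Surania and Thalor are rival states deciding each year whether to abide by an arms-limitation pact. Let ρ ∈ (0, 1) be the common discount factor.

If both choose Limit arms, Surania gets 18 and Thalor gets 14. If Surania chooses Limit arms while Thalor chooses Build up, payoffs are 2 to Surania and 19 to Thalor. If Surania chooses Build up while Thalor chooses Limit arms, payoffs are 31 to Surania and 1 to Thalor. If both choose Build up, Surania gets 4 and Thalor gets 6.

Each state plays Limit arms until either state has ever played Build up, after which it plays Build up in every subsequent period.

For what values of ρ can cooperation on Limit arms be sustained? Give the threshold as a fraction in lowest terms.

Surania's threshold: (31−18)/(31−4) = 13/27.
Thalor's threshold: (19−14)/(19−6) = 5/13.
13/27 > 5/13, so Surania binds and ρ* = 13/27.

13/27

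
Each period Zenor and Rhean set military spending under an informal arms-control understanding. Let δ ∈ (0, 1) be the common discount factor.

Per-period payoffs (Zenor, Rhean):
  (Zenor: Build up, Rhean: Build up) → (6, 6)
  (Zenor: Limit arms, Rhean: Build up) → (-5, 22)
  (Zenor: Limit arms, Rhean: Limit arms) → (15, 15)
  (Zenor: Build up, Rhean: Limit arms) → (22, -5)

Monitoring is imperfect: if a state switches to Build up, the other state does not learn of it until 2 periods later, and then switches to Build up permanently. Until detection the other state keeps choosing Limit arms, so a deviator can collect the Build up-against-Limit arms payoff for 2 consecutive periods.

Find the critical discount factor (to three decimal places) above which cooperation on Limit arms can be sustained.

The best deviation is to choose Build up for all 2 undetected periods, earning 22 each, then 6 forever once detected.
Deviation value: 22(1−δ^2)/(1−δ) + 6δ^2/(1−δ); cooperation value: 15/(1−δ).
IC: 15 ≥ 22(1−δ^2) + 6δ^2 = 22 − 16δ^2.
So δ^2 ≥ 7/16, giving δ ≥ (7/16)^(1/2) ≈ 0.661.

0.661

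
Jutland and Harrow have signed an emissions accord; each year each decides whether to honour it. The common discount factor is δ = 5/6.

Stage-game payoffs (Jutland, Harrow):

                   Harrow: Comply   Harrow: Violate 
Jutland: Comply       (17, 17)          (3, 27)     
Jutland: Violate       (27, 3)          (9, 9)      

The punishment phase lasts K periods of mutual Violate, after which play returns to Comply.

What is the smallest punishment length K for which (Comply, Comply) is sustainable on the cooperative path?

Need Σ_{k=1}^{K} δ^k ≥ (27−17)/(17−9) = 1.2500 at δ = 5/6.
At K = 1 the sum is 0.8333 < 1.2500; at K = 2 it is 1.5278 ≥ 1.2500.
So the minimum punishment length is K = 2.

2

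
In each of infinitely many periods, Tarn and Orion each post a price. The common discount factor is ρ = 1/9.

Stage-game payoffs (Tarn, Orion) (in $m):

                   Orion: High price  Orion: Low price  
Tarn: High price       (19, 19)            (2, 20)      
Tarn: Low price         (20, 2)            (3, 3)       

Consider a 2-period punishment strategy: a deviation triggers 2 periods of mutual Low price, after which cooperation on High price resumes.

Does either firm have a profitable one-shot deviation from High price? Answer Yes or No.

No

IC: ρ+…+ρ^2 ≥ (20−19)/(19−3) = 1/16.
At ρ = 1/9: partial sum = 0.1235 ≥ 0.0625. Cooperation sustainable.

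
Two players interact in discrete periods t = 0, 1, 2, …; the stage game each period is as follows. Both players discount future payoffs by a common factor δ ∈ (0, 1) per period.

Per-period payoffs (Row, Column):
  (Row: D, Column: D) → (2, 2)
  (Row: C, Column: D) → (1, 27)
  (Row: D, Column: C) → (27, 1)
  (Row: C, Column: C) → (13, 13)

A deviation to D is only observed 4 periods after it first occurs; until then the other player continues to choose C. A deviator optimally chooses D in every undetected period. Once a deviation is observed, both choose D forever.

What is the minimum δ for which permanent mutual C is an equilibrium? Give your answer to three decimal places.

0.865

A deviator earns 27 for 4 periods, then 2 forever; cooperating earns 13 forever. Multiplying the IC by (1−δ):
13 ≥ 27(1−δ^4) + 2δ^4, so 25·δ^4 ≥ 14 and δ^4 ≥ 14/25.
δ ≥ (14/25)^(1/4) ≈ 0.865.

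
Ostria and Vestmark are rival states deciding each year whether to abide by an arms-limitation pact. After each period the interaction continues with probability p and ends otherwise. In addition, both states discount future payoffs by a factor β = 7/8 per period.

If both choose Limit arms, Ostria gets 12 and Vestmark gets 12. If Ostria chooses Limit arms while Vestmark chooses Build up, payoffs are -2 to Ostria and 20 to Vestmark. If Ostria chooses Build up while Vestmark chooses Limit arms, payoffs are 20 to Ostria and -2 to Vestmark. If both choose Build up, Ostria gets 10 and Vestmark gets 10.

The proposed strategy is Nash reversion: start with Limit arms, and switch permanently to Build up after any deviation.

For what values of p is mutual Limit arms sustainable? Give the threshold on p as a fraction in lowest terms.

With continuation probability p and discount β, the effective per-period discount factor is βp.
Grim-trigger IC: βp ≥ (20−12)/(20−10) = 4/5.
So p ≥ (4/5)/(7/8) = 32/35.

32/35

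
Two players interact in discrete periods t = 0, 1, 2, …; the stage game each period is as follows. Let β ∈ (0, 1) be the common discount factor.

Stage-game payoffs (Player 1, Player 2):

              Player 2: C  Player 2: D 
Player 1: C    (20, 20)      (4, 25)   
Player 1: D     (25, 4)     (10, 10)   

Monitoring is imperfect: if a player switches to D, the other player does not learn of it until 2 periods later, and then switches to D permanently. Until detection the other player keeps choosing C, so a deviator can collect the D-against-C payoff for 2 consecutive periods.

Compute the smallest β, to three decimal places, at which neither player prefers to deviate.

0.577

The best deviation is to choose D for all 2 undetected periods, earning 25 each, then 10 forever once detected.
Deviation value: 25(1−β^2)/(1−β) + 10β^2/(1−β); cooperation value: 20/(1−β).
IC: 20 ≥ 25(1−β^2) + 10β^2 = 25 − 15β^2.
So β^2 ≥ 5/15 = 1/3, giving β ≥ (1/3)^(1/2) ≈ 0.577.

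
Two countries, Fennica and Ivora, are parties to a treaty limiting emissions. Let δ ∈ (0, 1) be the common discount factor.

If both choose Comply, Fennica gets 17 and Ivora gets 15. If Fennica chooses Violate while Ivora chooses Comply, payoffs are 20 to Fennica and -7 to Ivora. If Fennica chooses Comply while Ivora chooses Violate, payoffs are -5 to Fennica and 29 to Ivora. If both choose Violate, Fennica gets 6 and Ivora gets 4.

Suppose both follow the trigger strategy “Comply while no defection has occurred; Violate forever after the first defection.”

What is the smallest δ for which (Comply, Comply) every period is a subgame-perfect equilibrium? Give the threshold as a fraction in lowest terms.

14/25

For Fennica: deviation gain 20−17 = 3, per-period punishment loss 17−6 = 11. IC gives δ ≥ 3/14.
For Ivora: gain 14, loss 11 per period, so δ ≥ 14/25.
The tighter constraint is Ivora's, so cooperation needs δ ≥ 14/25.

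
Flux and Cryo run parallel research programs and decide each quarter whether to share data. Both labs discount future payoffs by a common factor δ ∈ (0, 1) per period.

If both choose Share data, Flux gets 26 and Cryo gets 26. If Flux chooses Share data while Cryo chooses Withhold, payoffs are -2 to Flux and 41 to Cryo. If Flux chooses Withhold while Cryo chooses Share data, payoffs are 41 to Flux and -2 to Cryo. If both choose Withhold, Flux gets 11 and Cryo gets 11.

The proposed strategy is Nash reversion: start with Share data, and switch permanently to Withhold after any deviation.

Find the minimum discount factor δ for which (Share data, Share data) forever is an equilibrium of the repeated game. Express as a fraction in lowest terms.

1/2

Under grim trigger the critical discount factor is (T−C)/(T−P) with T = 41, C = 26, P = 11.
δ* = (41−26)/(41−11) = 15/30 = 1/2.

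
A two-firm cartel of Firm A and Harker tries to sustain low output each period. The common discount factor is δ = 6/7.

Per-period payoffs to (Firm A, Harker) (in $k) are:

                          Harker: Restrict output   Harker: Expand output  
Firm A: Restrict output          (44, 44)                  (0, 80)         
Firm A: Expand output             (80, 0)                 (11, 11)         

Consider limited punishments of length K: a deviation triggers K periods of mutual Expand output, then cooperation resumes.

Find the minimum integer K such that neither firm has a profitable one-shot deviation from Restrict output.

Need Σ_{k=1}^{K} δ^k ≥ (80−44)/(44−11) = 1.0909 at δ = 6/7.
At K = 1 the sum is 0.8571 < 1.0909; at K = 2 it is 1.5918 ≥ 1.0909.
So the minimum punishment length is K = 2.

2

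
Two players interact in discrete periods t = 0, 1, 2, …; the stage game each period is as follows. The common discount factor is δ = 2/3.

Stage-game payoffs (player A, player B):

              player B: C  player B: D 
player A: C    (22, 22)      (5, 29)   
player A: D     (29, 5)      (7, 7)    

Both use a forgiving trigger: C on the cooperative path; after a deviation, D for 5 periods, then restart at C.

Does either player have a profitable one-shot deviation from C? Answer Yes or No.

Comparing payoff streams over the 6 periods until play realigns: cooperate → 22(1+δ+…+δ^5); deviate → 29 + 7(δ+…+δ^5).
Cooperation is sustained iff (22−7)(δ+…+δ^5) ≥ 29−22.
δ+…+δ^5 = 2/3·(1−(2/3)^5)/(1−2/3) = 1.7366, and (29−22)/(22−7) = 0.4667.
1.7366 ≥ 0.4667, so cooperation is sustainable.

No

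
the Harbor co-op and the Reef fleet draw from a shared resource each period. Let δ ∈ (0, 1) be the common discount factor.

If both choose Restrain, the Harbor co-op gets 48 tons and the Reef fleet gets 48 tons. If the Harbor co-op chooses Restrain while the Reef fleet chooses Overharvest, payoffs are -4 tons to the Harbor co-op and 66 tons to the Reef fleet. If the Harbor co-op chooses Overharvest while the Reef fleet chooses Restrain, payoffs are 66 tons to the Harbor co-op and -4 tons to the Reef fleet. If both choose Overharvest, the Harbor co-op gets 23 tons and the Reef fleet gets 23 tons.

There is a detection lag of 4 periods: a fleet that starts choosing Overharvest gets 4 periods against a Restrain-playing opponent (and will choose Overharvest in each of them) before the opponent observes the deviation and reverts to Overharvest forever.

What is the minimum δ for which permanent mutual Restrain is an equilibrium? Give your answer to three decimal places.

Deviating for the 4 undetected periods gains 66−48 = 18 per period over cooperation, then loses 48−23 = 25 per period forever once punishment starts.
Gain: 18(1 + δ + … + δ^3); loss: 25·δ^4/(1−δ).
No profitable deviation ⇔ 18(1−δ^4) ≤ 25·δ^4, i.e. δ^4 ≥ 18/(18+25) = 18/43.
Hence δ ≥ (18/43)^(1/4) ≈ 0.804.

0.804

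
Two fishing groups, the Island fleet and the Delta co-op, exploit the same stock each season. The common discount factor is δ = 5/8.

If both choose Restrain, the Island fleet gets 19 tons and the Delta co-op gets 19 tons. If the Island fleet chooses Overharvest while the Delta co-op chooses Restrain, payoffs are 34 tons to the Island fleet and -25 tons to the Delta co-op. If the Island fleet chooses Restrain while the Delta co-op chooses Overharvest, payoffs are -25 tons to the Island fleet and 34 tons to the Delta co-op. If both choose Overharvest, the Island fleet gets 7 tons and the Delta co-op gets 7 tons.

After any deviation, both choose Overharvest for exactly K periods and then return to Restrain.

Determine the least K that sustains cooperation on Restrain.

IC: δ(1−δ^K)/(1−δ) ≥ (34−19)/(19−7) = 5/4.
With δ = 5/8: need 1 − δ^K ≥ 5/4·(1−5/8)/(5/8), i.e. δ^K ≤ 0.2500.
Since (5/8)^2 = 0.3906 and (5/8)^3 = 0.2441, the smallest such K is 3.

3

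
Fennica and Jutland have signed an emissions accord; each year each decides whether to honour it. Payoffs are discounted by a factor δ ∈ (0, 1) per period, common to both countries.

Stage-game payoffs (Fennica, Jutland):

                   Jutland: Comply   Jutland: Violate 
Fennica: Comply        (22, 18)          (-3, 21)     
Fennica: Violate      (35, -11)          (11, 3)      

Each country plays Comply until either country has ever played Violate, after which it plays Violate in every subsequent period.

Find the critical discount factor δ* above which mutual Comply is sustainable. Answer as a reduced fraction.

Fennica: cooperation gives 22 each period; deviation gives 35 once then 11 forever.
  22/(1−δ) ≥ 35 + 11δ/(1−δ) ⇒ δ ≥ 13/24.
Jutland: cooperation gives 18 each period; deviation gives 21 once then 3 forever.
  δ ≥ 3/18 = 1/6.
Both must hold, so the binding constraint is Fennica's: δ ≥ 13/24.

13/24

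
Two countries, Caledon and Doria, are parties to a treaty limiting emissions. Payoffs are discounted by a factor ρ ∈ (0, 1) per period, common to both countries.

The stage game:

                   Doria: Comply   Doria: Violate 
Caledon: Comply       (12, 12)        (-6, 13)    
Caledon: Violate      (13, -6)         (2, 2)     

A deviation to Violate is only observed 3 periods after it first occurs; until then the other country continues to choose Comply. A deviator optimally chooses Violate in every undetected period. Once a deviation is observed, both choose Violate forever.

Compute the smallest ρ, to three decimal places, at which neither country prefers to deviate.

0.450

A deviator earns 13 for 3 periods, then 2 forever; cooperating earns 12 forever. Multiplying the IC by (1−ρ):
12 ≥ 13(1−ρ^3) + 2ρ^3, so 11·ρ^3 ≥ 1 and ρ^3 ≥ 1/11.
ρ ≥ (1/11)^(1/3) ≈ 0.450.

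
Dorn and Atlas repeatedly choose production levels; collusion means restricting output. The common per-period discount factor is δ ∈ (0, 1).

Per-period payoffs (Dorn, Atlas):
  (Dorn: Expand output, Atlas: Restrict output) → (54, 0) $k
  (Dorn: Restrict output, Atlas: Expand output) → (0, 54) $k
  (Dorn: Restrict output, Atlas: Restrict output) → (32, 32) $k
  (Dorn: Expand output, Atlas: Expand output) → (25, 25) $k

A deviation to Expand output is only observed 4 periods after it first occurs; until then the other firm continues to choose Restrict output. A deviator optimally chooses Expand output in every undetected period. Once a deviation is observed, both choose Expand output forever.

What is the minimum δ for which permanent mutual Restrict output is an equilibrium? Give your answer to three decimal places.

0.933

Deviating for the 4 undetected periods gains 54−32 = 22 per period over cooperation, then loses 32−25 = 7 per period forever once punishment starts.
Gain: 22(1 + δ + … + δ^3); loss: 7·δ^4/(1−δ).
No profitable deviation ⇔ 22(1−δ^4) ≤ 7·δ^4, i.e. δ^4 ≥ 22/(22+7) = 22/29.
Hence δ ≥ (22/29)^(1/4) ≈ 0.933.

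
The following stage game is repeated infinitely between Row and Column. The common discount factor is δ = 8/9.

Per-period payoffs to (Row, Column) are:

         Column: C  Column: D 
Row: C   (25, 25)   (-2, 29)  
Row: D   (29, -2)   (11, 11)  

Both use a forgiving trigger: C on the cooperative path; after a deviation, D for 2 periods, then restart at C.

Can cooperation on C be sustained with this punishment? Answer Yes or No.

IC: δ+…+δ^2 ≥ (29−25)/(25−11) = 2/7.
At δ = 8/9: partial sum = 1.6790 ≥ 0.2857. Cooperation sustainable.

Yes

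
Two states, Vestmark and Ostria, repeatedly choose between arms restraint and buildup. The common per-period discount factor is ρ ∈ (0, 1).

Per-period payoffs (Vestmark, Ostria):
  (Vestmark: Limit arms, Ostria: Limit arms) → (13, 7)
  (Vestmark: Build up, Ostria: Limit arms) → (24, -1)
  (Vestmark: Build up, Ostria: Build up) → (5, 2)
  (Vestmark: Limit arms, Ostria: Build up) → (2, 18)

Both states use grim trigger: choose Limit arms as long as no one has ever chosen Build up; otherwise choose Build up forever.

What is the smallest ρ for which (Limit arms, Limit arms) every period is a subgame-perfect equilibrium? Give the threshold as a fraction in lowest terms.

11/16

Vestmark: cooperation gives 13 each period; deviation gives 24 once then 5 forever.
  13/(1−ρ) ≥ 24 + 5ρ/(1−ρ) ⇒ ρ ≥ 11/19.
Ostria: cooperation gives 7 each period; deviation gives 18 once then 2 forever.
  ρ ≥ 11/16.
Both must hold, so the binding constraint is Ostria's: ρ ≥ 11/16.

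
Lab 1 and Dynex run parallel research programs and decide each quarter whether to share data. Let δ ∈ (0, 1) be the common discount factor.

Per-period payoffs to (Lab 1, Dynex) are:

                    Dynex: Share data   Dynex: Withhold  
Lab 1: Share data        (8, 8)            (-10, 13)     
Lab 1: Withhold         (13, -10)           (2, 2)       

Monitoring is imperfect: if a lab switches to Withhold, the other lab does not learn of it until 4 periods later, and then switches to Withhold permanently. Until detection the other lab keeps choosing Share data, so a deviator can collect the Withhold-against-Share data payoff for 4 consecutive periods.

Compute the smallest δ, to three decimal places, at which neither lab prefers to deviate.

Deviating for the 4 undetected periods gains 13−8 = 5 per period over cooperation, then loses 8−2 = 6 per period forever once punishment starts.
Gain: 5(1 + δ + … + δ^3); loss: 6·δ^4/(1−δ).
No profitable deviation ⇔ 5(1−δ^4) ≤ 6·δ^4, i.e. δ^4 ≥ 5/(5+6) = 5/11.
Hence δ ≥ (5/11)^(1/4) ≈ 0.821.

0.821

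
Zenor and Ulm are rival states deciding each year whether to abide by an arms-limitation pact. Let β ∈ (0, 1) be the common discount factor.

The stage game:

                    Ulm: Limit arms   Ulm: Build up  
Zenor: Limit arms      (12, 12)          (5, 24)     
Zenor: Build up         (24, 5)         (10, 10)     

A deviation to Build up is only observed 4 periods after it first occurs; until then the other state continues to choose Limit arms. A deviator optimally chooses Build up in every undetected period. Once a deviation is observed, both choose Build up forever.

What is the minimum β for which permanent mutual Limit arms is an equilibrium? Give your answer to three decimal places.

Deviating for the 4 undetected periods gains 24−12 = 12 per period over cooperation, then loses 12−10 = 2 per period forever once punishment starts.
Gain: 12(1 + β + … + β^3); loss: 2·β^4/(1−β).
No profitable deviation ⇔ 12(1−β^4) ≤ 2·β^4, i.e. β^4 ≥ 12/(12+2) = 6/7.
Hence β ≥ (6/7)^(1/4) ≈ 0.962.

0.962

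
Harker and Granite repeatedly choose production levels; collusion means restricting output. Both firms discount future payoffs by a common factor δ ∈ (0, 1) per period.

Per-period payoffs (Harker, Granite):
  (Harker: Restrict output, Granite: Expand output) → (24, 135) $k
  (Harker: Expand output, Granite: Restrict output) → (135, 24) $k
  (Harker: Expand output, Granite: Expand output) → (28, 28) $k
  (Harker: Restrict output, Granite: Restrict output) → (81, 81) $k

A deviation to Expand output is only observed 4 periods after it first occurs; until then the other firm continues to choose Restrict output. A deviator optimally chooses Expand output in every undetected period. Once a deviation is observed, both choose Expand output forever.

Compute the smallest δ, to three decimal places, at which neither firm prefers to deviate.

A deviator earns 135 for 4 periods, then 28 forever; cooperating earns 81 forever. Multiplying the IC by (1−δ):
81 ≥ 135(1−δ^4) + 28δ^4, so 107·δ^4 ≥ 54 and δ^4 ≥ 54/107.
δ ≥ (54/107)^(1/4) ≈ 0.843.

0.843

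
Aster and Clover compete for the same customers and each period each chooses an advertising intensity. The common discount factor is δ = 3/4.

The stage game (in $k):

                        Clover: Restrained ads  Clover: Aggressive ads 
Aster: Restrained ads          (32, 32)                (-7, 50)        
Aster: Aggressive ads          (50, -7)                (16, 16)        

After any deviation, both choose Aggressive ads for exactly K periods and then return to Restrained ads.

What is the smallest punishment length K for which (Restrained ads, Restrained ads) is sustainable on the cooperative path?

2

No profitable deviation requires (32−16)(δ+…+δ^K) ≥ 50−32, i.e. δ+…+δ^K ≥ 9/8 ≈ 1.1250.
With δ = 3/4, the partial sums are K=1: 0.7500, K=2: 1.3125.
K = 2 is the first length at which the sum reaches 1.1250.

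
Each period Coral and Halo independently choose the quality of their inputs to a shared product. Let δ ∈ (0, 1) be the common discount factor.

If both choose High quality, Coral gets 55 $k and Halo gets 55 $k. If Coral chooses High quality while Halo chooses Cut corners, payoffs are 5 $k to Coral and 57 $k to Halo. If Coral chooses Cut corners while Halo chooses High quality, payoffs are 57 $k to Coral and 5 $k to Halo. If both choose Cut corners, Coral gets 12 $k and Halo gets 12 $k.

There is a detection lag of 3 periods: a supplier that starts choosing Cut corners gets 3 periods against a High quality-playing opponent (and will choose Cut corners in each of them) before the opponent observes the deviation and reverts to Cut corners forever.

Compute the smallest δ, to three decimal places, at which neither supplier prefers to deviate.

0.354

The best deviation is to choose Cut corners for all 3 undetected periods, earning 57 each, then 12 forever once detected.
Deviation value: 57(1−δ^3)/(1−δ) + 12δ^3/(1−δ); cooperation value: 55/(1−δ).
IC: 55 ≥ 57(1−δ^3) + 12δ^3 = 57 − 45δ^3.
So δ^3 ≥ 2/45, giving δ ≥ (2/45)^(1/3) ≈ 0.354.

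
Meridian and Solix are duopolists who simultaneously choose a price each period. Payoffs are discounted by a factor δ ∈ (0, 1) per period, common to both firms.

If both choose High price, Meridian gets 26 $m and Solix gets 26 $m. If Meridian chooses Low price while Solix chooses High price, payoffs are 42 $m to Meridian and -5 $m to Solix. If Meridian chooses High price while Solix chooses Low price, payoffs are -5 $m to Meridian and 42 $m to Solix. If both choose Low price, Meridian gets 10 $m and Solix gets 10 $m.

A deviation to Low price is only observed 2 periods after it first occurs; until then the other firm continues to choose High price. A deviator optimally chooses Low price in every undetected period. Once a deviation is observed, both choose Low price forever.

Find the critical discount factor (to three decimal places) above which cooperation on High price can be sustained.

Deviating for the 2 undetected periods gains 42−26 = 16 per period over cooperation, then loses 26−10 = 16 per period forever once punishment starts.
Gain: 16(1 + δ + … + δ^1); loss: 16·δ^2/(1−δ).
No profitable deviation ⇔ 16(1−δ^2) ≤ 16·δ^2, i.e. δ^2 ≥ 16/(16+16) = 1/2.
Hence δ ≥ (1/2)^(1/2) ≈ 0.707.

0.707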